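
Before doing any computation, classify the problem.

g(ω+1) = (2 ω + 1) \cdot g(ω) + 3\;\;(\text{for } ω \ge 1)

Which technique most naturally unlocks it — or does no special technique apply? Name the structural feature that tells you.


Technique: a summation factor — the coefficient 2 ω + 1 drifts with the index, so no fixed root exists; normalizing by the cumulative product telescopes it.


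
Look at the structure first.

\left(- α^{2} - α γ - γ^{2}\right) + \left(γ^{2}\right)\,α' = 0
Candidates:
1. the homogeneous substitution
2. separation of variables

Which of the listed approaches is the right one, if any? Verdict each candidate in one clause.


Verdict: the homogeneous substitution — solved for the derivative, the right side is unchanged under scaling γ and α together — it depends only on the ratio α/γ, so substitute a single ratio variable.
- the homogeneous substitution: yes, a natural case for it.
- separation of variables — the two dependences do not factor apart.


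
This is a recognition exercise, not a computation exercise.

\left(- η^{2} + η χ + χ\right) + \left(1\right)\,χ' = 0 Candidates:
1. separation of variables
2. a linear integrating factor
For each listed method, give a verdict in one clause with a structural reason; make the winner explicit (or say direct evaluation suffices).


Method: a linear integrating factor — the unknown enters only to the first power against a nonzero forcing term — the integrating-factor template applies directly.
- separation of variables: the two dependences do not factor apart.
- a linear integrating factor: applies; the problem has the shape this method handles.


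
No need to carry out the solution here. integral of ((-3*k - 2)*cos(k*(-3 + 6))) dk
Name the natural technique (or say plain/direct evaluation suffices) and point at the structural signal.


Best approach: integration by parts — -3*k - 2 dies after finitely many derivatives while cos(k*(-3 + 6)) cycles under integration — the tabular/parts setup.


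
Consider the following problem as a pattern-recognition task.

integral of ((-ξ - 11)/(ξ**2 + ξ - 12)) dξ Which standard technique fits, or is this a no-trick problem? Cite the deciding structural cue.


Verdict: partial fractions — the factorization of ξ**2 + ξ - 12 is the whole battle; after it, each term is a table integral.


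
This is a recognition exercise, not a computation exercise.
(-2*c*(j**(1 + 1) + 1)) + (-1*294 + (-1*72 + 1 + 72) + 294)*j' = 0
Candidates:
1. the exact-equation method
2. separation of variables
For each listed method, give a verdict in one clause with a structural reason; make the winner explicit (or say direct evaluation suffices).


Best approach: separation of variables — separating collects all j-dependence with the derivative and leaves all c-dependence opposite: variables separate.
- the exact-equation method: exactness fails on the nose — the mixed partials do not match.
- separation of variables: yes, a natural case for it.


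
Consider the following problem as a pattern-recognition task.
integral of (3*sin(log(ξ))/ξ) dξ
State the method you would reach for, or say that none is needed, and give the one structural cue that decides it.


Best approach: u-substitution — collected, the integrand has one factor that is, up to a constant, the derivative of an inner expression the rest depends on — substitute for that inner expression.


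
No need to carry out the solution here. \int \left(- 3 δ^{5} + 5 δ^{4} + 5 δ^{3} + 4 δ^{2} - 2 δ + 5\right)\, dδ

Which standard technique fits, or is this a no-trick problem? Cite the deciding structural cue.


Verdict: no special technique — nothing composite, nothing rational, nothing trigonometric — each constant-multiple power of δ integrates by the power rule alone.


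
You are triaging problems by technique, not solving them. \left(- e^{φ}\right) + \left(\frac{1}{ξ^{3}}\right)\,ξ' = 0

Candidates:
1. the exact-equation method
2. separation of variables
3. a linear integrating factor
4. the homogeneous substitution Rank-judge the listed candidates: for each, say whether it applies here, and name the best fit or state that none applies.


Method: separation of variables — a product of single-variable factors, e^{φ} and ξ^{3} — the textbook separable form.
- the exact-equation method — any potential here is of the trivial single-variable kind; the exact method earns its name only with genuine cross terms.
- separation of variables — applies; the problem has the shape this method handles.
- a linear integrating factor — a nonlinear term in the unknown puts this outside the integrating-factor template.
- the homogeneous substitution: the slope changes under joint rescaling, failing the degree-zero test.


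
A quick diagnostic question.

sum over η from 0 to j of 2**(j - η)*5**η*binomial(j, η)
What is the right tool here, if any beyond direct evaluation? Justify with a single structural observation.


Best approach: the binomial theorem — the binomial coefficients weight matched powers of 5 and 2, which is exactly the expansion of a binomial power.


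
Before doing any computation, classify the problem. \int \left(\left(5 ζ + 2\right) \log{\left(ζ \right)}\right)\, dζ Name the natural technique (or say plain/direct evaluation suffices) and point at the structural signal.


Best approach: integration by parts — a polynomial next to \log{\left(ζ \right)}: integrate the polynomial, differentiate the log, and the integral simplifies in one pass.


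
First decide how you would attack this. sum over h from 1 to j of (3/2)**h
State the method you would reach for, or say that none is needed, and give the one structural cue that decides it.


Technique: the geometric series formula — the ratio of consecutive terms is the constant 3/2, independent of the index — a geometric sum.


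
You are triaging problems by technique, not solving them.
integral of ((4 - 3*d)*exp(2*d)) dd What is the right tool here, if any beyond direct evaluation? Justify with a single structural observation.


Technique: integration by parts — a polynomial 4 - 3*d against the kernel exp(2*d) is the signature bounded-ladder case for integration by parts.


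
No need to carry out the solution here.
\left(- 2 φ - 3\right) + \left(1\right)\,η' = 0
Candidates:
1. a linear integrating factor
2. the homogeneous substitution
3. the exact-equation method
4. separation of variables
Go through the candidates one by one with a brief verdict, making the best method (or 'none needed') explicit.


Verdict: no special technique — the slope is a pure function of φ; integrate both sides and be done.
- a linear integrating factor — the linear template holds only trivially here (the unknown is absent, so the coefficient is zero) — the method is not the natural label.
- the homogeneous substitution — rescaling both variables together changes the slope, so no ratio substitution collapses it.
- the exact-equation method: the unknown never enters the equation — exactness holds emptily, with nothing for the method to add.
- separation of variables: with no unknown in the slope, separating variables is a formality — the equation integrates directly.


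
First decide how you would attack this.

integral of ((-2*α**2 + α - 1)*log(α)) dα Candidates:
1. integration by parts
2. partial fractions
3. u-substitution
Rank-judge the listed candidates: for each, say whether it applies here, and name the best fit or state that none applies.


Method: integration by parts — log(α) is the classic u in parts — its derivative is a plain reciprocal while -2*α**2 + α - 1 absorbs the dv role.
- integration by parts: yes, a natural case for it.
- partial fractions — the expression is not a ratio of polynomials that decomposes further.
- u-substitution — no subexpression of the integrand pairs with its own derivative as a factor — individual terms may offer their own substitutions, but any change of variable covering the whole integral would have to be constructed from outside the expression.


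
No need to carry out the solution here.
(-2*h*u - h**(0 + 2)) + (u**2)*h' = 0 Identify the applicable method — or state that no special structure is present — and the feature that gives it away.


Best approach: the homogeneous substitution — the slope's numerator and denominator have matching total degree, so it depends only on h/u and the ratio substitution collapses it. This doubles as a Bernoulli equation in the unknown as written; the homogeneous route needs no setup at all.


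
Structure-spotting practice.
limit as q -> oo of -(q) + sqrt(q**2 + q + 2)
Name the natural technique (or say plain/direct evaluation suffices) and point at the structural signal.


Best approach: conjugate multiplication — the ∞ − ∞ radical form is the exact trigger for the conjugate maneuver.


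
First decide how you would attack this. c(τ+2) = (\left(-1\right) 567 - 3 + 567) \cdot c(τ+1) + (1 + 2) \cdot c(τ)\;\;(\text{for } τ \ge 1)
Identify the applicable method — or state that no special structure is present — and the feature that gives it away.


Verdict: the characteristic-root method — try a geometric ansatz r^τ: constant coefficients turn the recurrence into one polynomial equation in r.


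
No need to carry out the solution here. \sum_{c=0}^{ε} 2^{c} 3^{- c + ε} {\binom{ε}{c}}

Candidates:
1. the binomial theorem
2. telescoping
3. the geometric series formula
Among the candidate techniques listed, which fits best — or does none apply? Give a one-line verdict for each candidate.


Verdict: the binomial theorem — the summand is term c of a binomial expansion in 2 and 3; the whole sum is a single power.
- the binomial theorem — applicable, and directly so.
- telescoping: the terms as presented offer no neighboring cancellation — a telescoping rewrite may exist, but the displayed structure does not hand one over.
- the geometric series formula — no single multiplier carries one term to the next throughout the sum.


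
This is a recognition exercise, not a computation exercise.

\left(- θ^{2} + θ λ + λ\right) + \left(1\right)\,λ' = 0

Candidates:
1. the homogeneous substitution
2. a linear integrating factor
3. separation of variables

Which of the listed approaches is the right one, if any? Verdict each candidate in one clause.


Best approach: a linear integrating factor — linear in the unknown with genuine forcing: multiply through by the exponential of the integrated coefficient and the left side closes into one derivative.
- the homogeneous substitution: the slope does not depend on the ratio of the variables alone.
- a linear integrating factor: yes, a natural case for it.
- separation of variables — the two dependences are entangled, not a clean product of one-variable pieces.


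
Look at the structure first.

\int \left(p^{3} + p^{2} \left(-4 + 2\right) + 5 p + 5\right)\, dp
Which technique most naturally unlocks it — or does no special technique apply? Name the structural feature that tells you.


Diagnosis: no special technique — a term-by-term power-rule job in p; no substitution or rearrangement earns its keep here.


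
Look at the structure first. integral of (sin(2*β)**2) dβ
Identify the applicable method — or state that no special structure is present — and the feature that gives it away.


Diagnosis: a trigonometric identity — an even power like sin(2*β)**2 flattens under the half-angle identity into first-degree cosines you can integrate directly.


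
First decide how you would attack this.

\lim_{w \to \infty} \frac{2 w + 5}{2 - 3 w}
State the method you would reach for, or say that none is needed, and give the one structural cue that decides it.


Method: dominant-term comparison — as w grows, only the highest-degree terms matter — compare leading terms and read the limit off. As a single quotient, the ∞/∞ shape would yield to repeated differentiation as well — the growth comparison gets there in one look.


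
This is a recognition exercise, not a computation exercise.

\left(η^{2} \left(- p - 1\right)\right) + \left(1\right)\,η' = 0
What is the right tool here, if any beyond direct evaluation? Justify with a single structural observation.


Diagnosis: separation of variables — one side of the product carries the independent variable, the other the unknown — the textbook separation shape.


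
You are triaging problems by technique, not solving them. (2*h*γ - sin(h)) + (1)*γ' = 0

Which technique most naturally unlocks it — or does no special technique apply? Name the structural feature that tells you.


Method: a linear integrating factor — the unknown enters only to the first power against a nonzero forcing term — the integrating-factor template applies directly.


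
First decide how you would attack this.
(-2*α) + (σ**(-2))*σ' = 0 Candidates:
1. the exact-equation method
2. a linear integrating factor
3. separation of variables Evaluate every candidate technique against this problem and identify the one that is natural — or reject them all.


Technique: separation of variables — solved for the derivative, the right side splits multiplicatively into a function of each variable alone — divide and integrate each side.
- the exact-equation method — the cross-partial test holds only vacuously — each coefficient lives in its own variable, so the exactness machinery reads no structure the split form does not already show.
- a linear integrating factor: a nonlinear term in the unknown puts this outside the integrating-factor template.
- separation of variables: yes, a natural case for it.


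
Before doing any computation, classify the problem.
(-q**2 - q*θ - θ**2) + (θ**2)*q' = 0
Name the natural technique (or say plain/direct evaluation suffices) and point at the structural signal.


Method: the homogeneous substitution — scaling θ and q together leaves the slope fixed — it depends only on q/θ, so substitute the ratio.


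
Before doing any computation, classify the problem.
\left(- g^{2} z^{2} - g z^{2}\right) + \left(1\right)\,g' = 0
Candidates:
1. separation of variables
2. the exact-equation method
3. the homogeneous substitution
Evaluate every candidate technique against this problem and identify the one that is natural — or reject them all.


Verdict: separation of variables — separating collects all g-dependence with the derivative and leaves all z-dependence opposite: variables separate. This doubles as a Bernoulli equation in the unknown as written; dividing and integrating works on it directly.
- separation of variables: yes, a natural case for it.
- the exact-equation method: the cross partial derivatives disagree, so no single potential exists.
- the homogeneous substitution — the slope is not a function of the ratio of the variables alone.


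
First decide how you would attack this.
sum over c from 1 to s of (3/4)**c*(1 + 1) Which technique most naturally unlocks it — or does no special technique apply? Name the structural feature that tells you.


Verdict: the geometric series formula — term-over-term division gives 3/4 every time — index-free ratio, geometric sum formula applies.


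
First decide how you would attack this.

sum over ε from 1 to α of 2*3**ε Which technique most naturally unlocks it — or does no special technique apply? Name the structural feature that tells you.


Verdict: the geometric series formula — each summand is the previous one scaled by 3; that constant multiplier is itself the geometric structure.


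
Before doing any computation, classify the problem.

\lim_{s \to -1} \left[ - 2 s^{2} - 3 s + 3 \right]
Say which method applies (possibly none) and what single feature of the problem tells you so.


Verdict: no special technique — no denominator vanishes and nothing blows up at -1: direct substitution is the whole computation.


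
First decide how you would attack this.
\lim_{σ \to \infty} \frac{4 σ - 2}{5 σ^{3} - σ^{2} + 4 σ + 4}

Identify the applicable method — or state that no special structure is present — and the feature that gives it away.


Verdict: dominant-term comparison — divide through by the highest power of σ; every lower-order term dies and the dominant terms decide the limit. l'Hôpital's at-infinity variant applies to the expression viewed as a single quotient; the leading-term comparison is the direct route.


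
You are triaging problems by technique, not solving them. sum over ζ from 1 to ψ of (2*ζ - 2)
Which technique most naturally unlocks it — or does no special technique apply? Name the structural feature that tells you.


Technique: no special technique — no cancellation, no constant ratio, no binomial weights — just polynomial terms summed directly.


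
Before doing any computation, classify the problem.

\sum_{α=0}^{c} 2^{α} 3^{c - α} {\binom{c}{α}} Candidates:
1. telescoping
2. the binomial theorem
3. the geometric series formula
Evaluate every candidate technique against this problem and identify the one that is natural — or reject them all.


Technique: the binomial theorem — the binomial coefficients weight matched powers of 2 and 3, which is exactly the expansion of a binomial power.
- telescoping: the summand is not presented as a shifted difference — a telescoping rewrite may exist, but the displayed structure does not offer one.
- the binomial theorem: applicable, and directly so.
- the geometric series formula — no single multiplier carries one term to the next throughout the sum.


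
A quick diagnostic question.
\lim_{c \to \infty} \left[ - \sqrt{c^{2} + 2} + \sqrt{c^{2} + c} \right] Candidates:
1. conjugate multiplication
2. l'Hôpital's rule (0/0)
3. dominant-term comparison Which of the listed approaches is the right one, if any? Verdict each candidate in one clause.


Verdict: conjugate multiplication — the difference \sqrt{c^{2} + c} - \sqrt{c^{2} + 2} is an ∞ − ∞ stalemate; its conjugate partner breaks the tie.
- conjugate multiplication: yes — fits the structure here.
- l'Hôpital's rule (0/0) — substitution produces ∞ − ∞ rather than a vanishing quotient; the rule needs a 0/0 ratio to act on.
- dominant-term comparison: this limit is not decided by comparing leading-term growth at infinity.


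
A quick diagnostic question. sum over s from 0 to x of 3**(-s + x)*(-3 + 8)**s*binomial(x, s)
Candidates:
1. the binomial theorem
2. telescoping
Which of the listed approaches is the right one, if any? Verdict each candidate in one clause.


Technique: the binomial theorem — the binomial coefficients weight matched powers of (-3 + 8) and 3, which is exactly the expansion of a binomial power.
- the binomial theorem: yes — fits the structure here.
- telescoping: writing out consecutive terms as given produces no pairwise cancellation.


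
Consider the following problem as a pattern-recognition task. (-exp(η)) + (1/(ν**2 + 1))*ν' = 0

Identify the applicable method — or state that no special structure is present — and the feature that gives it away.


Technique: separation of variables — all dependence on the two variables factors apart, the defining separable shape. An exactness check succeeds on this form as well — separation and the potential function arrive at the same answer, separation more directly.


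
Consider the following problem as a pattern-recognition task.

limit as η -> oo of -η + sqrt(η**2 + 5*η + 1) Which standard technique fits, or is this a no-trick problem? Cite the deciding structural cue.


Method: conjugate multiplication — divergence minus divergence hides a finite answer — expose it by pairing sqrt(η**2 + 5*η + 1) - η with its conjugate.


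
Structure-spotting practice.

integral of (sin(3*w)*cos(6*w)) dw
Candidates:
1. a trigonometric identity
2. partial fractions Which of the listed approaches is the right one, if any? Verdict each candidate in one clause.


Technique: a trigonometric identity — split sin(3*w)*cos(6*w) with the angle-addition identities: the resulting sum integrates term by term.
- a trigonometric identity — applicable, and directly so.
- partial fractions: the expression is not a ratio of polynomials that decomposes further.


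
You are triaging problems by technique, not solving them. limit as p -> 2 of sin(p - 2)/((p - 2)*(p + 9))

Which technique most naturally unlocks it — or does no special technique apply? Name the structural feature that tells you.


Verdict: l'Hôpital's rule (0/0) — substituting 2 gives 0 over 0; differentiate top and bottom once and re-evaluate. Expanding numerator and denominator to first order gives the same value — the rule automates exactly that.


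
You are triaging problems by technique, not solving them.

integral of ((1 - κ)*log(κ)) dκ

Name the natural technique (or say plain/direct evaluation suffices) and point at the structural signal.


Technique: integration by parts — logs resist antidifferentiation but differentiate beautifully; pair log(κ) with the polynomial 1 - κ via parts.


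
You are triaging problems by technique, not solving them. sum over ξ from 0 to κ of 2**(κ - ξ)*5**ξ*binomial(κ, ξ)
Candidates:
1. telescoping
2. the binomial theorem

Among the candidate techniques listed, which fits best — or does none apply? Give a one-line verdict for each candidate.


Diagnosis: the binomial theorem — binomial(κ, ξ) weighting matched powers of 5 and 2 is the expanded form of (5 + 2)^κ — fold it back up.
- telescoping: neither a shifted-difference shape nor integer-spaced poles are present.
- the binomial theorem — yes — fits the structure here.


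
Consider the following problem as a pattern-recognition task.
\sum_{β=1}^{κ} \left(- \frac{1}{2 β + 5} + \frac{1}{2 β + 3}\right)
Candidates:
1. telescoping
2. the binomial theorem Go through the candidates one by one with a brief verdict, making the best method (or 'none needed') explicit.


Best approach: telescoping — the piece each term subtracts is \frac{1}{2 β + 3} advanced by one index, and it reappears with a plus sign leading the following term — the sum collapses to its boundary terms.
- telescoping: applicable, and directly so.
- the binomial theorem: the terms do not reassemble into a binomial power.


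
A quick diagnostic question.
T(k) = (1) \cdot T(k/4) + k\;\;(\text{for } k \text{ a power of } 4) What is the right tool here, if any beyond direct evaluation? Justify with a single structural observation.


Best approach: the master substitution — the argument shrinks by the factor 4, so measure the index on a logarithmic scale and the recursion becomes a shift.


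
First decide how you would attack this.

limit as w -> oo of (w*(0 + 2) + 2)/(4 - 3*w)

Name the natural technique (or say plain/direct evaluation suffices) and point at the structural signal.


Method: dominant-term comparison — at large w only the top-degree terms survive; compare the leading terms and the limit falls out. l'Hôpital's at-infinity variant applies to the expression viewed as a single quotient; the leading-term comparison is the direct route.


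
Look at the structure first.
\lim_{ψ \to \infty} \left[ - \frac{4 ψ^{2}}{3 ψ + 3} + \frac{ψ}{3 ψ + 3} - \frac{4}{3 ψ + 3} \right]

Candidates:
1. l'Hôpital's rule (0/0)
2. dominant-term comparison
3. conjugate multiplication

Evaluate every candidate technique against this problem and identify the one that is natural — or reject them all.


Best approach: dominant-term comparison — growth-rate triage: the leading powers of ψ decide the limit, everything else is noise.
- l'Hôpital's rule (0/0) — viewed as a single quotient this runs to ∞/∞, not the 0/0 clash this candidate addresses; an at-infinity variant of the rule would resolve it, but comparing leading growth reads the answer without differentiating.
- dominant-term comparison — yes — fits the structure here.
- conjugate multiplication — rationalization has no target — no divergent radical difference appears.


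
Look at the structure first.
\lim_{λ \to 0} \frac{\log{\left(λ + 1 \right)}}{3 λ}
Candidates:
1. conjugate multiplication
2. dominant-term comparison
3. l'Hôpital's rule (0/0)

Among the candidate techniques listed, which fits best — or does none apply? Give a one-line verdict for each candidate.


Best approach: l'Hôpital's rule (0/0) — both numerator and denominator vanish at 0: the genuine 0/0 indeterminate that l'Hôpital exists for. A local series expansion at the point resolves it as well; the rule is the packaged version of that step.
- conjugate multiplication: multiplying by a conjugate would not remove any indeterminacy here.
- dominant-term comparison: this limit is not decided by comparing leading-term growth at infinity.
- l'Hôpital's rule (0/0): yes, a natural case for it.


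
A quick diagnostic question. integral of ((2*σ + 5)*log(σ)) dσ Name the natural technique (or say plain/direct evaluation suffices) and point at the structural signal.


Best approach: integration by parts — take log(σ) as the piece to differentiate: what remains is a power-rule integral in disguise.


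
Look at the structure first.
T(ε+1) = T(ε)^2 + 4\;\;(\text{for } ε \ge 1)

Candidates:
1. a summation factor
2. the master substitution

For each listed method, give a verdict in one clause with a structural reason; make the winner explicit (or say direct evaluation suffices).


Best approach: no special technique — the unknown sequence enters the update nonlinearly, so no linear method fits the recurrence as written — direct iteration remains.
- a summation factor: no summation factor applies — the rule is not linear in the sequence values.
- the master substitution: there is no divide-the-index recursive argument.


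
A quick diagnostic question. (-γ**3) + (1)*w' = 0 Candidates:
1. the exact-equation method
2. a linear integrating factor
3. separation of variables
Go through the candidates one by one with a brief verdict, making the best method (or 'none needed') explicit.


Diagnosis: no special technique — with w absent the equation is not coupled at all: direct integration in γ.
- the exact-equation method: no dependence on the unknown anywhere: exactness is a label without content here.
- a linear integrating factor: with the unknown absent the integrating factor is a formality; direct integration is the working structure.
- separation of variables: any separation here is vacuous (nothing depends on the unknown); direct integration is the honest label.


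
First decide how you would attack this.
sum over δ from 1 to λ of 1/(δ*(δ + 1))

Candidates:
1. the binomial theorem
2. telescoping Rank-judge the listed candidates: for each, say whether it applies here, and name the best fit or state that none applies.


Best approach: telescoping — after splitting 1/(δ*(δ + 1)) into partial fractions, the pieces are shifted copies of one function and cancel telescopically.
- the binomial theorem — the terms lack the binomial-coefficient-weighted complementary-power pattern of an expansion.
- telescoping — applies; the problem has the shape this method handles.


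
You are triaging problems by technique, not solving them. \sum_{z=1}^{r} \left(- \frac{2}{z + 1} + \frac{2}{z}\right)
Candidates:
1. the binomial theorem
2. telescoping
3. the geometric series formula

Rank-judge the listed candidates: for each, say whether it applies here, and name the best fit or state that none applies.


Best approach: telescoping — the summand is built as \frac{2}{z} minus its own successor — adjacent terms annihilate down the line.
- the binomial theorem: the terms lack the binomial-coefficient-weighted complementary-power pattern of an expansion.
- telescoping — yes, a natural case for it.
- the geometric series formula: dividing successive terms gives an index-dependent quantity, not a constant.


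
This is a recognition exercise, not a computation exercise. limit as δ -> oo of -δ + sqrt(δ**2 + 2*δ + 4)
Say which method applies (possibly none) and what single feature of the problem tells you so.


Diagnosis: conjugate multiplication — neither sqrt(δ**2 + 2*δ + 4) nor δ converges alone, so rewrite their difference as a conjugate-rationalized quotient first.


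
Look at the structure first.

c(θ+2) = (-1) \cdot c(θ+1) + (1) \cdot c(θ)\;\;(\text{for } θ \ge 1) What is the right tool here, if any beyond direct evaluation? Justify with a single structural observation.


Best approach: the characteristic-root method — no index-dependence in the weights and nothing inhomogeneous: classic characteristic-equation setup.


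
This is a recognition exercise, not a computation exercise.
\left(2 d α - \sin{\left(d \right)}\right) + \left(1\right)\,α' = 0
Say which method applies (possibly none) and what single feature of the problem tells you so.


Best approach: a linear integrating factor — first power of α, nonzero forcing: the integrating-factor recipe applies verbatim with p = 2 d.


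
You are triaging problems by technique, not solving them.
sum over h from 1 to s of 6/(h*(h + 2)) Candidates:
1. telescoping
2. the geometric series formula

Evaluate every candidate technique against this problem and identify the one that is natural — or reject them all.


Verdict: telescoping — the denominator's roots in 6/(h*(h + 2)) sit an integer apart: decomposition produces a self-cancelling chain.
- telescoping — applies; the problem has the shape this method handles.
- the geometric series formula — the term-to-term ratio drifts with the index — the one thing the geometric formula cannot absorb.


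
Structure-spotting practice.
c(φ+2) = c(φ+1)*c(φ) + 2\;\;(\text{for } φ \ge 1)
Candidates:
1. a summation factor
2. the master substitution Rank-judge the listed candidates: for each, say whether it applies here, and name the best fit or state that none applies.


Technique: no special technique — a nonlinear dependence on earlier terms breaks linearity, and with it every superposition-based closed form.
- a summation factor — no summation factor applies — the rule is not linear in the sequence values.
- the master substitution: the recursive argument is a shift of the index, not a fixed fraction of it.


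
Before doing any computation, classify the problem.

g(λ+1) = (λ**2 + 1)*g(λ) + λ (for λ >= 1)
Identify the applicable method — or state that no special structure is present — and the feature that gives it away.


Best approach: a summation factor — one step of memory with a weight λ**2 + 1 that changes as the index grows — the summation-factor construction is built for this.


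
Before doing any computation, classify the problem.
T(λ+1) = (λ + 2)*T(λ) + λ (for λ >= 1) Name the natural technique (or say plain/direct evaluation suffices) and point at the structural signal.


Technique: a summation factor — rescale the sequence by the product of the weights λ + 2 so far — the recurrence collapses to a plain running sum.


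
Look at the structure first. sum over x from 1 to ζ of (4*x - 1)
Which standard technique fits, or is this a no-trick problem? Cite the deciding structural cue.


Technique: no special technique — Faulhaber territory: sum each constant-multiple power of x with its closed-form formula, no trick required.


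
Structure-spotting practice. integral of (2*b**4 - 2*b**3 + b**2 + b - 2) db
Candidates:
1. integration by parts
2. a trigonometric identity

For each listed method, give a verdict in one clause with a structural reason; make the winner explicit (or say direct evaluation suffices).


Diagnosis: no special technique — nothing composite, nothing rational, nothing trigonometric — each constant-multiple power of b integrates by the power rule alone.
- integration by parts: splitting off a factor buys nothing — the integrand integrates directly without parts.
- a trigonometric identity — there is no trigonometric structure at all — the integrand carries no sine or cosine to rewrite.


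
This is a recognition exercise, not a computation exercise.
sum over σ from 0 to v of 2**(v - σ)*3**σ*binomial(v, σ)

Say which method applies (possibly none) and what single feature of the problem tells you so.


Verdict: the binomial theorem — the summand is term σ of a binomial expansion in 3 and 2; the whole sum is a single power.


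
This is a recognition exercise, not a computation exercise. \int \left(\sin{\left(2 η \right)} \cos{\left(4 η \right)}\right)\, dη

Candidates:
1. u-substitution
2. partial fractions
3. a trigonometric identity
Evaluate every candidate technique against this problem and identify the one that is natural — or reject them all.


Best approach: a trigonometric identity — the identity turns \sin{\left(2 η \right)} \cos{\left(4 η \right)} into two lone cosines/sines, each trivially integrable.
- u-substitution: no subexpression of the integrand serves as a whole-integral substitution inner — individual terms may offer their own, but none carries its derivative as a factor of the full integrand; a working change of variable would have to be constructed from outside the expression.
- partial fractions: there is no rational-function structure to decompose.
- a trigonometric identity: applies; the problem has the shape this method handles.


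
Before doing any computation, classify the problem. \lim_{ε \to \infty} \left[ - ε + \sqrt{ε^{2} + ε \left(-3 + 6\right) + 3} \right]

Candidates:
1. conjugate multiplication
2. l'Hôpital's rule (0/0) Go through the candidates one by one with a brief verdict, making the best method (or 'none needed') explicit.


Technique: conjugate multiplication — this difference gives up after one conjugate multiplication — the radical structure cancels against its conjugate.
- conjugate multiplication: yes — fits the structure here.
- l'Hôpital's rule (0/0) — substitution produces ∞ − ∞ rather than a vanishing quotient; the rule needs a 0/0 ratio to act on.


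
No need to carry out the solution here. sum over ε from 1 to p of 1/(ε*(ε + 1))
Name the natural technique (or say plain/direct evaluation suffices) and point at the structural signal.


Best approach: telescoping — 1/(ε*(ε + 1)) hides a difference of shifted reciprocals — decompose it and the middle of the sum vanishes.


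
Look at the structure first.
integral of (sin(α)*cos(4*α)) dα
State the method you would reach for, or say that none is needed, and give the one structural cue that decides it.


Method: a trigonometric identity — two sinusoids at different rates multiply in sin(α)*cos(4*α); the product-to-sum identity uncouples them.


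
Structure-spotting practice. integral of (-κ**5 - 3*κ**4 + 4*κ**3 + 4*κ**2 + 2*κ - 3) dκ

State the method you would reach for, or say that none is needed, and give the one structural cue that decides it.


Diagnosis: no special technique — every term is a constant multiple of a power of κ; term-wise power-rule integration needs no preliminary transformation.


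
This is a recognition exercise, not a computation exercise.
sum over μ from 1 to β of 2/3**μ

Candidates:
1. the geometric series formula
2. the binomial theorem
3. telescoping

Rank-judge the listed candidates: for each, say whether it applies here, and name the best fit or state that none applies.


Technique: the geometric series formula — consecutive terms stand in a fixed index-free ratio — the geometric sum formula closes it.
- the geometric series formula: applies; the problem has the shape this method handles.
- the binomial theorem: no binomial coefficients pair up with complementary powers here.
- telescoping — in the displayed form, no term reappears at a neighboring index to cancel against.


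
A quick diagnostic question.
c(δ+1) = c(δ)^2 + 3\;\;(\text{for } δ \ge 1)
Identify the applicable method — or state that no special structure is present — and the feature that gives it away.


Technique: no special technique — nonlinear feedback in the recursion rules out every root- or factor-based technique.


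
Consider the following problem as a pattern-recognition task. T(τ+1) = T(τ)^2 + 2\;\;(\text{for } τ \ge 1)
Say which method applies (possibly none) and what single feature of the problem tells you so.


Diagnosis: no special technique — the recurrence is nonlinear in the sequence terms; no linear-recurrence method fits it as written — one iterates or studies it directly.


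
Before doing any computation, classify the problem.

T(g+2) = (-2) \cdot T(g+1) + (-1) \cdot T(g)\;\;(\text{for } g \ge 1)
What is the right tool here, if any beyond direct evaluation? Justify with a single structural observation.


Best approach: the characteristic-root method — fixed numeric weights on consecutive terms and no forcing term added: the root method in its home territory.


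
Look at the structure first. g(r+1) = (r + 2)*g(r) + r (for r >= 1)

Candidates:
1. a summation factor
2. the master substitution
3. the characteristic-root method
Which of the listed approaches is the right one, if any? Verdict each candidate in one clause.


Best approach: a summation factor — rescale the sequence by the product of the weights r + 2 so far — the recurrence collapses to a plain running sum.
- a summation factor — a fit — the right tool for this form.
- the master substitution — there is no divide-the-index recursive argument.
- the characteristic-root method — the coefficients change with the index, which the root method cannot absorb.


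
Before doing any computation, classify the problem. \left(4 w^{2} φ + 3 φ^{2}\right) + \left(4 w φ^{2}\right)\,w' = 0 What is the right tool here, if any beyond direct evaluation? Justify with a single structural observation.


Technique: the exact-equation method — this form is already the differential of something: the matching mixed partials of 4 w^{2} φ + 3 φ^{2} and 4 w φ^{2} prove it.


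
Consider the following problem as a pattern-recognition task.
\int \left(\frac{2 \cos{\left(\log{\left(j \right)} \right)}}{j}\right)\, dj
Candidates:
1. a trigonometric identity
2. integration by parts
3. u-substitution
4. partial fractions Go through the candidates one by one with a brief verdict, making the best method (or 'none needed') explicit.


Technique: u-substitution — collected, the integrand has one factor that is, up to a constant, the derivative of an inner expression the rest depends on — substitute for that inner expression.
- a trigonometric identity: the trigonometric factor has no even power to reduce and no cross-frequency product to convert — the standard power-reduction and product-to-sum identities do not engage it.
- integration by parts: the nonconstant-polynomial-times-standard-kernel pattern (an exp, sine, cosine, or logarithm partner) is absent.
- u-substitution: yes, a natural case for it.
- partial fractions: the expression is not a ratio of polynomials that decomposes further.


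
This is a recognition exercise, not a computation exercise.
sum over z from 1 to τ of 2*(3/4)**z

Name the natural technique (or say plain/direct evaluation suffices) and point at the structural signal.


Method: the geometric series formula — each summand is the previous one scaled by 3/4; that constant multiplier is itself the geometric structure.


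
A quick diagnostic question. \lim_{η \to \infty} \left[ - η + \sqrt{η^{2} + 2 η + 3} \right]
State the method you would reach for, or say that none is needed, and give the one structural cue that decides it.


Diagnosis: conjugate multiplication — the difference \sqrt{η^{2} + 2 η + 3} - η is an ∞ − ∞ stalemate; its conjugate partner breaks the tie.


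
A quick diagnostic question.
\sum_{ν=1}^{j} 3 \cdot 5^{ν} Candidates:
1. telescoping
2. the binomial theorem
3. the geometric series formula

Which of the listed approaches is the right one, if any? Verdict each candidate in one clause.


Best approach: the geometric series formula — check a ratio of consecutive terms: it is 5, independent of the index, so the geometric formula closes the sum.
- telescoping — writing out consecutive terms as given produces no pairwise cancellation.
- the binomial theorem — no binomial coefficients pair with matched powers.
- the geometric series formula: a fit — the right tool for this form.
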